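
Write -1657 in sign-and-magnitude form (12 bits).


Sign bit: 1 (negative)
Magnitude: 1657 = 11001111001
= 111001111001


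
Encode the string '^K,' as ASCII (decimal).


String: '^K,'  (3 characters)
Per-character ASCII lookup:
  '^': special character: '^' = 94
  'K': uppercase starts at 65: 'K' = 65 + 10 = 75
  ',': special character: ',' = 44
= 94 75 44


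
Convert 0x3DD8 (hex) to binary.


Each hex digit → 4 binary bits:
  3 = 0011
  D = 1101
  D = 1101
  8 = 1000
Concatenate: 0011 1101 1101 1000
= 0011110111011000


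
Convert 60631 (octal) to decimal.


Positional values:
Position 0: 1 × 8^0 = 1
Position 1: 3 × 8^1 = 24
Position 2: 6 × 8^2 = 384
Position 3: 0 × 8^3 = 0
Position 4: 6 × 8^4 = 24576
Sum = 1 + 24 + 384 + 0 + 24576
= 24985


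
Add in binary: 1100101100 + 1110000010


Align and add column by column (LSB to MSB, carry propagating):
  01100101100
+ 01110000010
  -----------
  col 0: 0 + 0 + 0 (carry in) = 0 → bit 0, carry out 0
  col 1: 0 + 1 + 0 (carry in) = 1 → bit 1, carry out 0
  col 2: 1 + 0 + 0 (carry in) = 1 → bit 1, carry out 0
  col 3: 1 + 0 + 0 (carry in) = 1 → bit 1, carry out 0
  col 4: 0 + 0 + 0 (carry in) = 0 → bit 0, carry out 0
  col 5: 1 + 0 + 0 (carry in) = 1 → bit 1, carry out 0
  col 6: 0 + 0 + 0 (carry in) = 0 → bit 0, carry out 0
  col 7: 0 + 1 + 0 (carry in) = 1 → bit 1, carry out 0
  col 8: 1 + 1 + 0 (carry in) = 2 → bit 0, carry out 1
  col 9: 1 + 1 + 1 (carry in) = 3 → bit 1, carry out 1
  col 10: 0 + 0 + 1 (carry in) = 1 → bit 1, carry out 0
Reading bits MSB→LSB: 11010101110
Strip leading zeros: 11010101110
= 11010101110


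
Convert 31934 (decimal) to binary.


Divide by 2 repeatedly:
31934 ÷ 2 = 15967 remainder 0
15967 ÷ 2 = 7983 remainder 1
7983 ÷ 2 = 3991 remainder 1
3991 ÷ 2 = 1995 remainder 1
1995 ÷ 2 = 997 remainder 1
997 ÷ 2 = 498 remainder 1
498 ÷ 2 = 249 remainder 0
249 ÷ 2 = 124 remainder 1
124 ÷ 2 = 62 remainder 0
62 ÷ 2 = 31 remainder 0
31 ÷ 2 = 15 remainder 1
15 ÷ 2 = 7 remainder 1
7 ÷ 2 = 3 remainder 1
3 ÷ 2 = 1 remainder 1
1 ÷ 2 = 0 remainder 1
Reading remainders bottom-up:
= 111110010111110


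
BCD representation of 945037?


Each digit → 4-bit binary:
  9 → 1001
  4 → 0100
  5 → 0101
  0 → 0000
  3 → 0011
  7 → 0111
= 1001 0100 0101 0000 0011 0111


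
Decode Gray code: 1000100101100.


Gray code: 1000100101100
MSB stays the same: 1
Each subsequent bit = prev_binary XOR current_gray:
  B[1] = 1 XOR 0 = 1
  B[2] = 1 XOR 0 = 1
  B[3] = 1 XOR 0 = 1
  B[4] = 1 XOR 1 = 0
  B[5] = 0 XOR 0 = 0
  B[6] = 0 XOR 0 = 0
  B[7] = 0 XOR 1 = 1
  B[8] = 1 XOR 0 = 1
  B[9] = 1 XOR 1 = 0
  B[10] = 0 XOR 1 = 1
  B[11] = 1 XOR 0 = 1
  B[12] = 1 XOR 0 = 1
= 1111000110111 (7735 decimal)


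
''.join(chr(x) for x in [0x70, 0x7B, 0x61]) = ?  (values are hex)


Codes (hex): 0x70 0x7B 0x61
Per-code ASCII lookup:
  0x70 = 112  (range 97-122: lowercase, 112 - 97 = 15) → 'p'
  0x7B = 123  (special character) → '{'
  0x61 = 97  (range 97-122: lowercase, 97 - 97 = 0) → 'a'
= 'p{a'


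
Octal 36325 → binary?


Each octal digit → 3 binary bits:
  3 = 011
  6 = 110
  3 = 011
  2 = 010
  5 = 101
Concatenate: 011 110 011 010 101
= 011110011010101


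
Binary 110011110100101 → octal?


Group into 3-bit groups: 110011110100101
  110 = 6
  011 = 3
  110 = 6
  100 = 4
  101 = 5
= 0o63645


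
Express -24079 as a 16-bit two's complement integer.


Original: 0101111000001111
Step 1 - Invert all bits: 1010000111110000
Step 2 - Add 1: 1010000111110000 + 1
= 1010000111110001 (represents -24079)


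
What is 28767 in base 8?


Divide by 8 repeatedly:
28767 ÷ 8 = 3595 remainder 7
3595 ÷ 8 = 449 remainder 3
449 ÷ 8 = 56 remainder 1
56 ÷ 8 = 7 remainder 0
7 ÷ 8 = 0 remainder 7
Reading remainders bottom-up:
= 0o70137


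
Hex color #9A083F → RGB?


Hex: #9A083F
R = 9A₁₆ = 154
G = 08₁₆ = 8
B = 3F₁₆ = 63
= RGB(154, 8, 63)


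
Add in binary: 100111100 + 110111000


Align and add column by column (LSB to MSB, carry propagating):
  0100111100
+ 0110111000
  ----------
  col 0: 0 + 0 + 0 (carry in) = 0 → bit 0, carry out 0
  col 1: 0 + 0 + 0 (carry in) = 0 → bit 0, carry out 0
  col 2: 1 + 0 + 0 (carry in) = 1 → bit 1, carry out 0
  col 3: 1 + 1 + 0 (carry in) = 2 → bit 0, carry out 1
  col 4: 1 + 1 + 1 (carry in) = 3 → bit 1, carry out 1
  col 5: 1 + 1 + 1 (carry in) = 3 → bit 1, carry out 1
  col 6: 0 + 0 + 1 (carry in) = 1 → bit 1, carry out 0
  col 7: 0 + 1 + 0 (carry in) = 1 → bit 1, carry out 0
  col 8: 1 + 1 + 0 (carry in) = 2 → bit 0, carry out 1
  col 9: 0 + 0 + 1 (carry in) = 1 → bit 1, carry out 0
Reading bits MSB→LSB: 1011110100
Strip leading zeros: 1011110100
= 1011110100


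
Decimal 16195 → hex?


Divide by 16 repeatedly:
16195 ÷ 16 = 1012 remainder 3 (3)
1012 ÷ 16 = 63 remainder 4 (4)
63 ÷ 16 = 3 remainder 15 (F)
3 ÷ 16 = 0 remainder 3 (3)
Reading remainders bottom-up:
= 0x3F43


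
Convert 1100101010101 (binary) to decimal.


Positional values:
Bit 0: 1 × 2^0 = 1
Bit 2: 1 × 2^2 = 4
Bit 4: 1 × 2^4 = 16
Bit 6: 1 × 2^6 = 64
Bit 8: 1 × 2^8 = 256
Bit 11: 1 × 2^11 = 2048
Bit 12: 1 × 2^12 = 4096
Sum = 1 + 4 + 16 + 64 + 256 + 2048 + 4096
= 6485


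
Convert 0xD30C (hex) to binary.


Each hex digit → 4 binary bits:
  D = 1101
  3 = 0011
  0 = 0000
  C = 1100
Concatenate: 1101 0011 0000 1100
= 1101001100001100


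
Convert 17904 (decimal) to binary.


Divide by 2 repeatedly:
17904 ÷ 2 = 8952 remainder 0
8952 ÷ 2 = 4476 remainder 0
4476 ÷ 2 = 2238 remainder 0
2238 ÷ 2 = 1119 remainder 0
1119 ÷ 2 = 559 remainder 1
559 ÷ 2 = 279 remainder 1
279 ÷ 2 = 139 remainder 1
139 ÷ 2 = 69 remainder 1
69 ÷ 2 = 34 remainder 1
34 ÷ 2 = 17 remainder 0
17 ÷ 2 = 8 remainder 1
8 ÷ 2 = 4 remainder 0
4 ÷ 2 = 2 remainder 0
2 ÷ 2 = 1 remainder 0
1 ÷ 2 = 0 remainder 1
Reading remainders bottom-up:
= 100010111110000


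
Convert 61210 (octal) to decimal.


Positional values:
Position 0: 0 × 8^0 = 0
Position 1: 1 × 8^1 = 8
Position 2: 2 × 8^2 = 128
Position 3: 1 × 8^3 = 512
Position 4: 6 × 8^4 = 24576
Sum = 0 + 8 + 128 + 512 + 24576
= 25224


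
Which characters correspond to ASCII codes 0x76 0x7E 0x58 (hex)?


Codes (hex): 0x76 0x7E 0x58
Per-code ASCII lookup:
  0x76 = 118  (range 97-122: lowercase, 118 - 97 = 21) → 'v'
  0x7E = 126  (special character) → '~'
  0x58 = 88  (range 65-90: uppercase, 88 - 65 = 23) → 'X'
= 'v~X'


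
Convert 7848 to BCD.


Each digit → 4-bit binary:
  7 → 0111
  8 → 1000
  4 → 0100
  8 → 1000
= 0111 1000 0100 1000


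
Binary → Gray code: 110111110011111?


Binary: 110111110011111
Gray code: G = B XOR (B >> 1)
B >> 1 = 011011111001111
110111110011111 XOR 011011111001111:
  1 XOR 0 = 1
  1 XOR 1 = 0
  0 XOR 1 = 1
  1 XOR 0 = 1
  1 XOR 1 = 0
  1 XOR 1 = 0
  1 XOR 1 = 0
  1 XOR 1 = 0
  0 XOR 1 = 1
  0 XOR 0 = 0
  1 XOR 0 = 1
  1 XOR 1 = 0
  1 XOR 1 = 0
  1 XOR 1 = 0
  1 XOR 1 = 0
= 101100001010000


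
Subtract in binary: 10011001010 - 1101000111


Align and subtract column by column (LSB to MSB, borrowing when needed):
  10011001010
- 01101000111
  -----------
  col 0: (0 - 0 borrow-in) - 1 → borrow from next column: (0+2) - 1 = 1, borrow out 1
  col 1: (1 - 1 borrow-in) - 1 → borrow from next column: (0+2) - 1 = 1, borrow out 1
  col 2: (0 - 1 borrow-in) - 1 → borrow from next column: (-1+2) - 1 = 0, borrow out 1
  col 3: (1 - 1 borrow-in) - 0 → 0 - 0 = 0, borrow out 0
  col 4: (0 - 0 borrow-in) - 0 → 0 - 0 = 0, borrow out 0
  col 5: (0 - 0 borrow-in) - 0 → 0 - 0 = 0, borrow out 0
  col 6: (1 - 0 borrow-in) - 1 → 1 - 1 = 0, borrow out 0
  col 7: (1 - 0 borrow-in) - 0 → 1 - 0 = 1, borrow out 0
  col 8: (0 - 0 borrow-in) - 1 → borrow from next column: (0+2) - 1 = 1, borrow out 1
  col 9: (0 - 1 borrow-in) - 1 → borrow from next column: (-1+2) - 1 = 0, borrow out 1
  col 10: (1 - 1 borrow-in) - 0 → 0 - 0 = 0, borrow out 0
Reading bits MSB→LSB: 00110000011
Strip leading zeros: 110000011
= 110000011


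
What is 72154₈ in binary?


Each octal digit → 3 binary bits:
  7 = 111
  2 = 010
  1 = 001
  5 = 101
  4 = 100
Concatenate: 111 010 001 101 100
= 111010001101100


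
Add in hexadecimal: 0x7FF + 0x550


Align and add column by column (LSB to MSB, each column mod 16 with carry):
  07FF
+ 0550
  ----
  col 0: F(15) + 0(0) + 0 (carry in) = 15 → F(15), carry out 0
  col 1: F(15) + 5(5) + 0 (carry in) = 20 → 4(4), carry out 1
  col 2: 7(7) + 5(5) + 1 (carry in) = 13 → D(13), carry out 0
  col 3: 0(0) + 0(0) + 0 (carry in) = 0 → 0(0), carry out 0
Reading digits MSB→LSB: 0D4F
Strip leading zeros: D4F
= 0xD4F


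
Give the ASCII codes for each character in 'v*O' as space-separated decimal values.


String: 'v*O'  (3 characters)
Per-character ASCII lookup:
  'v': lowercase starts at 97: 'v' = 97 + 21 = 118
  '*': special character: '*' = 42
  'O': uppercase starts at 65: 'O' = 65 + 14 = 79
= 118 42 79


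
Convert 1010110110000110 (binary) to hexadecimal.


Group into 4-bit nibbles: 1010110110000110
  1010 = A
  1101 = D
  1000 = 8
  0110 = 6
= 0xAD86


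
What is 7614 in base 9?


Divide by 9 repeatedly:
7614 ÷ 9 = 846 remainder 0
846 ÷ 9 = 94 remainder 0
94 ÷ 9 = 10 remainder 4
10 ÷ 9 = 1 remainder 1
1 ÷ 9 = 0 remainder 1
Reading remainders bottom-up:
= 11400


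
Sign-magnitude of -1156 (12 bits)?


Sign bit: 1 (negative)
Magnitude: 1156 = 10010000100
= 110010000100


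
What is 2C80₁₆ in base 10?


Positional values:
Position 0: 0 × 16^0 = 0 × 1 = 0
Position 1: 8 × 16^1 = 8 × 16 = 128
Position 2: C × 16^2 = 12 × 256 = 3072
Position 3: 2 × 16^3 = 2 × 4096 = 8192
Sum = 0 + 128 + 3072 + 8192
= 11392


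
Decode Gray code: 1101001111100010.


Gray code: 1101001111100010
MSB stays the same: 1
Each subsequent bit = prev_binary XOR current_gray:
  B[1] = 1 XOR 1 = 0
  B[2] = 0 XOR 0 = 0
  B[3] = 0 XOR 1 = 1
  B[4] = 1 XOR 0 = 1
  B[5] = 1 XOR 0 = 1
  B[6] = 1 XOR 1 = 0
  B[7] = 0 XOR 1 = 1
  B[8] = 1 XOR 1 = 0
  B[9] = 0 XOR 1 = 1
  B[10] = 1 XOR 1 = 0
  B[11] = 0 XOR 0 = 0
  B[12] = 0 XOR 0 = 0
  B[13] = 0 XOR 0 = 0
  B[14] = 0 XOR 1 = 1
  B[15] = 1 XOR 0 = 1
= 1001110101000011 (40259 decimal)


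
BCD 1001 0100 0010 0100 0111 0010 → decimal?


Each 4-bit group → digit:
  1001 → 9
  0100 → 4
  0010 → 2
  0100 → 4
  0111 → 7
  0010 → 2
= 942472


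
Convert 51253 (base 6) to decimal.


Positional values (base 6):
  3 × 6^0 = 3 × 1 = 3
  5 × 6^1 = 5 × 6 = 30
  2 × 6^2 = 2 × 36 = 72
  1 × 6^3 = 1 × 216 = 216
  5 × 6^4 = 5 × 1296 = 6480
Sum = 3 + 30 + 72 + 216 + 6480
= 6801


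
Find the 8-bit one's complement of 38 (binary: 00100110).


Original: 00100110
Invert all bits:
  bit 0: 0 → 1
  bit 1: 0 → 1
  bit 2: 1 → 0
  bit 3: 0 → 1
  bit 4: 0 → 1
  bit 5: 1 → 0
  bit 6: 1 → 0
  bit 7: 0 → 1
= 11011001


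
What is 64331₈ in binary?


Each octal digit → 3 binary bits:
  6 = 110
  4 = 100
  3 = 011
  3 = 011
  1 = 001
Concatenate: 110 100 011 011 001
= 110100011011001


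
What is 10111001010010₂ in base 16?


Group into 4-bit nibbles: 0010111001010010
  0010 = 2
  1110 = E
  0101 = 5
  0010 = 2
= 0x2E52


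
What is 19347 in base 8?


Divide by 8 repeatedly:
19347 ÷ 8 = 2418 remainder 3
2418 ÷ 8 = 302 remainder 2
302 ÷ 8 = 37 remainder 6
37 ÷ 8 = 4 remainder 5
4 ÷ 8 = 0 remainder 4
Reading remainders bottom-up:
= 0o45623


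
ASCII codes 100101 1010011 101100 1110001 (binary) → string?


Codes (binary): 100101 1010011 101100 1110001
Per-code ASCII lookup:
  100101 = 37  (special character) → '%'
  1010011 = 83  (range 65-90: uppercase, 83 - 65 = 18) → 'S'
  101100 = 44  (special character) → ','
  1110001 = 113  (range 97-122: lowercase, 113 - 97 = 16) → 'q'
= '%S,q'


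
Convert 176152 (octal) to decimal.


Positional values:
Position 0: 2 × 8^0 = 2
Position 1: 5 × 8^1 = 40
Position 2: 1 × 8^2 = 64
Position 3: 6 × 8^3 = 3072
Position 4: 7 × 8^4 = 28672
Position 5: 1 × 8^5 = 32768
Sum = 2 + 40 + 64 + 3072 + 28672 + 32768
= 64618


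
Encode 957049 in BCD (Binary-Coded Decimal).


Each digit → 4-bit binary:
  9 → 1001
  5 → 0101
  7 → 0111
  0 → 0000
  4 → 0100
  9 → 1001
= 1001 0101 0111 0000 0100 1001


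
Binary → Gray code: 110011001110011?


Binary: 110011001110011
Gray code: G = B XOR (B >> 1)
B >> 1 = 011001100111001
110011001110011 XOR 011001100111001:
  1 XOR 0 = 1
  1 XOR 1 = 0
  0 XOR 1 = 1
  0 XOR 0 = 0
  1 XOR 0 = 1
  1 XOR 1 = 0
  0 XOR 1 = 1
  0 XOR 0 = 0
  1 XOR 0 = 1
  1 XOR 1 = 0
  1 XOR 1 = 0
  0 XOR 1 = 1
  0 XOR 0 = 0
  1 XOR 0 = 1
  1 XOR 1 = 0
= 101010101001010


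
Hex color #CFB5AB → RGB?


Hex: #CFB5AB
R = CF₁₆ = 207
G = B5₁₆ = 181
B = AB₁₆ = 171
= RGB(207, 181, 171)


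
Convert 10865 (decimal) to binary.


Divide by 2 repeatedly:
10865 ÷ 2 = 5432 remainder 1
5432 ÷ 2 = 2716 remainder 0
2716 ÷ 2 = 1358 remainder 0
1358 ÷ 2 = 679 remainder 0
679 ÷ 2 = 339 remainder 1
339 ÷ 2 = 169 remainder 1
169 ÷ 2 = 84 remainder 1
84 ÷ 2 = 42 remainder 0
42 ÷ 2 = 21 remainder 0
21 ÷ 2 = 10 remainder 1
10 ÷ 2 = 5 remainder 0
5 ÷ 2 = 2 remainder 1
2 ÷ 2 = 1 remainder 0
1 ÷ 2 = 0 remainder 1
Reading remainders bottom-up:
= 10101001110001


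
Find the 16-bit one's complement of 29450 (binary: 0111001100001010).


Original: 0111001100001010
Invert all bits:
  bit 0: 0 → 1
  bit 1: 1 → 0
  bit 2: 1 → 0
  bit 3: 1 → 0
  bit 4: 0 → 1
  bit 5: 0 → 1
  bit 6: 1 → 0
  bit 7: 1 → 0
  bit 8: 0 → 1
  bit 9: 0 → 1
  bit 10: 0 → 1
  bit 11: 0 → 1
  bit 12: 1 → 0
  bit 13: 0 → 1
  bit 14: 1 → 0
  bit 15: 0 → 1
= 1000110011110101


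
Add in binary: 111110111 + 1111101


Align and add column by column (LSB to MSB, carry propagating):
  0111110111
+ 0001111101
  ----------
  col 0: 1 + 1 + 0 (carry in) = 2 → bit 0, carry out 1
  col 1: 1 + 0 + 1 (carry in) = 2 → bit 0, carry out 1
  col 2: 1 + 1 + 1 (carry in) = 3 → bit 1, carry out 1
  col 3: 0 + 1 + 1 (carry in) = 2 → bit 0, carry out 1
  col 4: 1 + 1 + 1 (carry in) = 3 → bit 1, carry out 1
  col 5: 1 + 1 + 1 (carry in) = 3 → bit 1, carry out 1
  col 6: 1 + 1 + 1 (carry in) = 3 → bit 1, carry out 1
  col 7: 1 + 0 + 1 (carry in) = 2 → bit 0, carry out 1
  col 8: 1 + 0 + 1 (carry in) = 2 → bit 0, carry out 1
  col 9: 0 + 0 + 1 (carry in) = 1 → bit 1, carry out 0
Reading bits MSB→LSB: 1001110100
Strip leading zeros: 1001110100
= 1001110100


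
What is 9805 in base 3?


Divide by 3 repeatedly:
9805 ÷ 3 = 3268 remainder 1
3268 ÷ 3 = 1089 remainder 1
1089 ÷ 3 = 363 remainder 0
363 ÷ 3 = 121 remainder 0
121 ÷ 3 = 40 remainder 1
40 ÷ 3 = 13 remainder 1
13 ÷ 3 = 4 remainder 1
4 ÷ 3 = 1 remainder 1
1 ÷ 3 = 0 remainder 1
Reading remainders bottom-up:
= 111110011


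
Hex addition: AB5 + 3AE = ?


Align and add column by column (LSB to MSB, each column mod 16 with carry):
  0AB5
+ 03AE
  ----
  col 0: 5(5) + E(14) + 0 (carry in) = 19 → 3(3), carry out 1
  col 1: B(11) + A(10) + 1 (carry in) = 22 → 6(6), carry out 1
  col 2: A(10) + 3(3) + 1 (carry in) = 14 → E(14), carry out 0
  col 3: 0(0) + 0(0) + 0 (carry in) = 0 → 0(0), carry out 0
Reading digits MSB→LSB: 0E63
Strip leading zeros: E63
= 0xE63


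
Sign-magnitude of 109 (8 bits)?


Sign bit: 0 (positive)
Magnitude: 109 = 1101101
= 01101101


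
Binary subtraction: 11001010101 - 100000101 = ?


Align and subtract column by column (LSB to MSB, borrowing when needed):
  11001010101
- 00100000101
  -----------
  col 0: (1 - 0 borrow-in) - 1 → 1 - 1 = 0, borrow out 0
  col 1: (0 - 0 borrow-in) - 0 → 0 - 0 = 0, borrow out 0
  col 2: (1 - 0 borrow-in) - 1 → 1 - 1 = 0, borrow out 0
  col 3: (0 - 0 borrow-in) - 0 → 0 - 0 = 0, borrow out 0
  col 4: (1 - 0 borrow-in) - 0 → 1 - 0 = 1, borrow out 0
  col 5: (0 - 0 borrow-in) - 0 → 0 - 0 = 0, borrow out 0
  col 6: (1 - 0 borrow-in) - 0 → 1 - 0 = 1, borrow out 0
  col 7: (0 - 0 borrow-in) - 0 → 0 - 0 = 0, borrow out 0
  col 8: (0 - 0 borrow-in) - 1 → borrow from next column: (0+2) - 1 = 1, borrow out 1
  col 9: (1 - 1 borrow-in) - 0 → 0 - 0 = 0, borrow out 0
  col 10: (1 - 0 borrow-in) - 0 → 1 - 0 = 1, borrow out 0
Reading bits MSB→LSB: 10101010000
Strip leading zeros: 10101010000
= 10101010000


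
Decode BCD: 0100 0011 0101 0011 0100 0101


Each 4-bit group → digit:
  0100 → 4
  0011 → 3
  0101 → 5
  0011 → 3
  0100 → 4
  0101 → 5
= 435345


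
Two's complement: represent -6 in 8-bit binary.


Original: 00000110
Step 1 - Invert all bits: 11111001
Step 2 - Add 1: 11111001 + 1
= 11111010 (represents -6)


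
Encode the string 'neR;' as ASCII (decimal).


String: 'neR;'  (4 characters)
Per-character ASCII lookup:
  'n': lowercase starts at 97: 'n' = 97 + 13 = 110
  'e': lowercase starts at 97: 'e' = 97 + 4 = 101
  'R': uppercase starts at 65: 'R' = 65 + 17 = 82
  ';': special character: ';' = 59
= 110 101 82 59


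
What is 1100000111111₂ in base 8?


Group into 3-bit groups: 001100000111111
  001 = 1
  100 = 4
  000 = 0
  111 = 7
  111 = 7
= 0o14077


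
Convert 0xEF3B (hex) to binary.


Each hex digit → 4 binary bits:
  E = 1110
  F = 1111
  3 = 0011
  B = 1011
Concatenate: 1110 1111 0011 1011
= 1110111100111011


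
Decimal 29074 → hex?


Divide by 16 repeatedly:
29074 ÷ 16 = 1817 remainder 2 (2)
1817 ÷ 16 = 113 remainder 9 (9)
113 ÷ 16 = 7 remainder 1 (1)
7 ÷ 16 = 0 remainder 7 (7)
Reading remainders bottom-up:
= 0x7192


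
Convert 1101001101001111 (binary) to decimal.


Positional values:
Bit 0: 1 × 2^0 = 1
Bit 1: 1 × 2^1 = 2
Bit 2: 1 × 2^2 = 4
Bit 3: 1 × 2^3 = 8
Bit 6: 1 × 2^6 = 64
Bit 8: 1 × 2^8 = 256
Bit 9: 1 × 2^9 = 512
Bit 12: 1 × 2^12 = 4096
Bit 14: 1 × 2^14 = 16384
Bit 15: 1 × 2^15 = 32768
Sum = 1 + 2 + 4 + 8 + 64 + 256 + 512 + 4096 + 16384 + 32768
= 54095


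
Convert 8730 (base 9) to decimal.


Positional values (base 9):
  0 × 9^0 = 0 × 1 = 0
  3 × 9^1 = 3 × 9 = 27
  7 × 9^2 = 7 × 81 = 567
  8 × 9^3 = 8 × 729 = 5832
Sum = 0 + 27 + 567 + 5832
= 6426


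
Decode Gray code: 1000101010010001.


Gray code: 1000101010010001
MSB stays the same: 1
Each subsequent bit = prev_binary XOR current_gray:
  B[1] = 1 XOR 0 = 1
  B[2] = 1 XOR 0 = 1
  B[3] = 1 XOR 0 = 1
  B[4] = 1 XOR 1 = 0
  B[5] = 0 XOR 0 = 0
  B[6] = 0 XOR 1 = 1
  B[7] = 1 XOR 0 = 1
  B[8] = 1 XOR 1 = 0
  B[9] = 0 XOR 0 = 0
  B[10] = 0 XOR 0 = 0
  B[11] = 0 XOR 1 = 1
  B[12] = 1 XOR 0 = 1
  B[13] = 1 XOR 0 = 1
  B[14] = 1 XOR 0 = 1
  B[15] = 1 XOR 1 = 0
= 1111001100011110 (62238 decimal)


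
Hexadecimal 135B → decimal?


Positional values:
Position 0: B × 16^0 = 11 × 1 = 11
Position 1: 5 × 16^1 = 5 × 16 = 80
Position 2: 3 × 16^2 = 3 × 256 = 768
Position 3: 1 × 16^3 = 1 × 4096 = 4096
Sum = 11 + 80 + 768 + 4096
= 4955


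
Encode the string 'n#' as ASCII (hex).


String: 'n#'  (2 characters)
Per-character ASCII lookup:
  'n': lowercase starts at 97: 'n' = 97 + 13 = 110 → 0x6E
  '#': special character: '#' = 35 → 0x23
= 0x6E 0x23


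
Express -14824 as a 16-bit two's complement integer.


Original: 0011100111101000
Step 1 - Invert all bits: 1100011000010111
Step 2 - Add 1: 1100011000010111 + 1
= 1100011000011000 (represents -14824)


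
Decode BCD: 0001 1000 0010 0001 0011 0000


Each 4-bit group → digit:
  0001 → 1
  1000 → 8
  0010 → 2
  0001 → 1
  0011 → 3
  0000 → 0
= 182130


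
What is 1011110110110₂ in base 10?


Positional values:
Bit 1: 1 × 2^1 = 2
Bit 2: 1 × 2^2 = 4
Bit 4: 1 × 2^4 = 16
Bit 5: 1 × 2^5 = 32
Bit 7: 1 × 2^7 = 128
Bit 8: 1 × 2^8 = 256
Bit 9: 1 × 2^9 = 512
Bit 10: 1 × 2^10 = 1024
Bit 12: 1 × 2^12 = 4096
Sum = 2 + 4 + 16 + 32 + 128 + 256 + 512 + 1024 + 4096
= 6070


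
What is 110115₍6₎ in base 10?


Positional values (base 6):
  5 × 6^0 = 5 × 1 = 5
  1 × 6^1 = 1 × 6 = 6
  1 × 6^2 = 1 × 36 = 36
  0 × 6^3 = 0 × 216 = 0
  1 × 6^4 = 1 × 1296 = 1296
  1 × 6^5 = 1 × 7776 = 7776
Sum = 5 + 6 + 36 + 0 + 1296 + 7776
= 9119


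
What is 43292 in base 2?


Divide by 2 repeatedly:
43292 ÷ 2 = 21646 remainder 0
21646 ÷ 2 = 10823 remainder 0
10823 ÷ 2 = 5411 remainder 1
5411 ÷ 2 = 2705 remainder 1
2705 ÷ 2 = 1352 remainder 1
1352 ÷ 2 = 676 remainder 0
676 ÷ 2 = 338 remainder 0
338 ÷ 2 = 169 remainder 0
169 ÷ 2 = 84 remainder 1
84 ÷ 2 = 42 remainder 0
42 ÷ 2 = 21 remainder 0
21 ÷ 2 = 10 remainder 1
10 ÷ 2 = 5 remainder 0
5 ÷ 2 = 2 remainder 1
2 ÷ 2 = 1 remainder 0
1 ÷ 2 = 0 remainder 1
Reading remainders bottom-up:
= 1010100100011100


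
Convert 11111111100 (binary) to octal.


Group into 3-bit groups: 011111111100
  011 = 3
  111 = 7
  111 = 7
  100 = 4
= 0o3774


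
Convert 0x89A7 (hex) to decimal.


Positional values:
Position 0: 7 × 16^0 = 7 × 1 = 7
Position 1: A × 16^1 = 10 × 16 = 160
Position 2: 9 × 16^2 = 9 × 256 = 2304
Position 3: 8 × 16^3 = 8 × 4096 = 32768
Sum = 7 + 160 + 2304 + 32768
= 35239


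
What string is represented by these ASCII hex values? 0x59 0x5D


Codes (hex): 0x59 0x5D
Per-code ASCII lookup:
  0x59 = 89  (range 65-90: uppercase, 89 - 65 = 24) → 'Y'
  0x5D = 93  (special character) → ']'
= 'Y]'


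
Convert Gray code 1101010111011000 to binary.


Gray code: 1101010111011000
MSB stays the same: 1
Each subsequent bit = prev_binary XOR current_gray:
  B[1] = 1 XOR 1 = 0
  B[2] = 0 XOR 0 = 0
  B[3] = 0 XOR 1 = 1
  B[4] = 1 XOR 0 = 1
  B[5] = 1 XOR 1 = 0
  B[6] = 0 XOR 0 = 0
  B[7] = 0 XOR 1 = 1
  B[8] = 1 XOR 1 = 0
  B[9] = 0 XOR 1 = 1
  B[10] = 1 XOR 0 = 1
  B[11] = 1 XOR 1 = 0
  B[12] = 0 XOR 1 = 1
  B[13] = 1 XOR 0 = 1
  B[14] = 1 XOR 0 = 1
  B[15] = 1 XOR 0 = 1
= 1001100101101111 (39279 decimal)


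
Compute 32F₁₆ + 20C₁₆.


Align and add column by column (LSB to MSB, each column mod 16 with carry):
  032F
+ 020C
  ----
  col 0: F(15) + C(12) + 0 (carry in) = 27 → B(11), carry out 1
  col 1: 2(2) + 0(0) + 1 (carry in) = 3 → 3(3), carry out 0
  col 2: 3(3) + 2(2) + 0 (carry in) = 5 → 5(5), carry out 0
  col 3: 0(0) + 0(0) + 0 (carry in) = 0 → 0(0), carry out 0
Reading digits MSB→LSB: 053B
Strip leading zeros: 53B
= 0x53B


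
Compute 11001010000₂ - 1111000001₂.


Align and subtract column by column (LSB to MSB, borrowing when needed):
  11001010000
- 01111000001
  -----------
  col 0: (0 - 0 borrow-in) - 1 → borrow from next column: (0+2) - 1 = 1, borrow out 1
  col 1: (0 - 1 borrow-in) - 0 → borrow from next column: (-1+2) - 0 = 1, borrow out 1
  col 2: (0 - 1 borrow-in) - 0 → borrow from next column: (-1+2) - 0 = 1, borrow out 1
  col 3: (0 - 1 borrow-in) - 0 → borrow from next column: (-1+2) - 0 = 1, borrow out 1
  col 4: (1 - 1 borrow-in) - 0 → 0 - 0 = 0, borrow out 0
  col 5: (0 - 0 borrow-in) - 0 → 0 - 0 = 0, borrow out 0
  col 6: (1 - 0 borrow-in) - 1 → 1 - 1 = 0, borrow out 0
  col 7: (0 - 0 borrow-in) - 1 → borrow from next column: (0+2) - 1 = 1, borrow out 1
  col 8: (0 - 1 borrow-in) - 1 → borrow from next column: (-1+2) - 1 = 0, borrow out 1
  col 9: (1 - 1 borrow-in) - 1 → borrow from next column: (0+2) - 1 = 1, borrow out 1
  col 10: (1 - 1 borrow-in) - 0 → 0 - 0 = 0, borrow out 0
Reading bits MSB→LSB: 01010001111
Strip leading zeros: 1010001111
= 1010001111


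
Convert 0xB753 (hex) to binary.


Each hex digit → 4 binary bits:
  B = 1011
  7 = 0111
  5 = 0101
  3 = 0011
Concatenate: 1011 0111 0101 0011
= 1011011101010011


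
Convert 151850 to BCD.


Each digit → 4-bit binary:
  1 → 0001
  5 → 0101
  1 → 0001
  8 → 1000
  5 → 0101
  0 → 0000
= 0001 0101 0001 1000 0101 0000


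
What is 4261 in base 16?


Divide by 16 repeatedly:
4261 ÷ 16 = 266 remainder 5 (5)
266 ÷ 16 = 16 remainder 10 (A)
16 ÷ 16 = 1 remainder 0 (0)
1 ÷ 16 = 0 remainder 1 (1)
Reading remainders bottom-up:
= 0x10A5


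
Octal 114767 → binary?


Each octal digit → 3 binary bits:
  1 = 001
  1 = 001
  4 = 100
  7 = 111
  6 = 110
  7 = 111
Concatenate: 001 001 100 111 110 111
= 001001100111110111


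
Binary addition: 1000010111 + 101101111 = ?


Align and add column by column (LSB to MSB, carry propagating):
  01000010111
+ 00101101111
  -----------
  col 0: 1 + 1 + 0 (carry in) = 2 → bit 0, carry out 1
  col 1: 1 + 1 + 1 (carry in) = 3 → bit 1, carry out 1
  col 2: 1 + 1 + 1 (carry in) = 3 → bit 1, carry out 1
  col 3: 0 + 1 + 1 (carry in) = 2 → bit 0, carry out 1
  col 4: 1 + 0 + 1 (carry in) = 2 → bit 0, carry out 1
  col 5: 0 + 1 + 1 (carry in) = 2 → bit 0, carry out 1
  col 6: 0 + 1 + 1 (carry in) = 2 → bit 0, carry out 1
  col 7: 0 + 0 + 1 (carry in) = 1 → bit 1, carry out 0
  col 8: 0 + 1 + 0 (carry in) = 1 → bit 1, carry out 0
  col 9: 1 + 0 + 0 (carry in) = 1 → bit 1, carry out 0
  col 10: 0 + 0 + 0 (carry in) = 0 → bit 0, carry out 0
Reading bits MSB→LSB: 01110000110
Strip leading zeros: 1110000110
= 1110000110


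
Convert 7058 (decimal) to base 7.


Divide by 7 repeatedly:
7058 ÷ 7 = 1008 remainder 2
1008 ÷ 7 = 144 remainder 0
144 ÷ 7 = 20 remainder 4
20 ÷ 7 = 2 remainder 6
2 ÷ 7 = 0 remainder 2
Reading remainders bottom-up:
= 26402


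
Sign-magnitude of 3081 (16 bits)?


Sign bit: 0 (positive)
Magnitude: 3081 = 000110000001001
= 0000110000001001


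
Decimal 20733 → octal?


Divide by 8 repeatedly:
20733 ÷ 8 = 2591 remainder 5
2591 ÷ 8 = 323 remainder 7
323 ÷ 8 = 40 remainder 3
40 ÷ 8 = 5 remainder 0
5 ÷ 8 = 0 remainder 5
Reading remainders bottom-up:
= 0o50375


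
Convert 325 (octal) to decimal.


Positional values:
Position 0: 5 × 8^0 = 5
Position 1: 2 × 8^1 = 16
Position 2: 3 × 8^2 = 192
Sum = 5 + 16 + 192
= 213


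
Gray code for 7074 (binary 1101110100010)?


Binary: 1101110100010
Gray code: G = B XOR (B >> 1)
B >> 1 = 0110111010001
1101110100010 XOR 0110111010001:
  1 XOR 0 = 1
  1 XOR 1 = 0
  0 XOR 1 = 1
  1 XOR 0 = 1
  1 XOR 1 = 0
  1 XOR 1 = 0
  0 XOR 1 = 1
  1 XOR 0 = 1
  0 XOR 1 = 1
  0 XOR 0 = 0
  0 XOR 0 = 0
  1 XOR 0 = 1
  0 XOR 1 = 1
= 1011001110011


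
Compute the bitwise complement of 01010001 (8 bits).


Original: 01010001
Invert all bits:
  bit 0: 0 → 1
  bit 1: 1 → 0
  bit 2: 0 → 1
  bit 3: 1 → 0
  bit 4: 0 → 1
  bit 5: 0 → 1
  bit 6: 0 → 1
  bit 7: 1 → 0
= 10101110


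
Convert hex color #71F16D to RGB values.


Hex: #71F16D
R = 71₁₆ = 113
G = F1₁₆ = 241
B = 6D₁₆ = 109
= RGB(113, 241, 109)


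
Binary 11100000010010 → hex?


Group into 4-bit nibbles: 0011100000010010
  0011 = 3
  1000 = 8
  0001 = 1
  0010 = 2
= 0x3812


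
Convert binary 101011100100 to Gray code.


Binary: 101011100100
Gray code: G = B XOR (B >> 1)
B >> 1 = 010101110010
101011100100 XOR 010101110010:
  1 XOR 0 = 1
  0 XOR 1 = 1
  1 XOR 0 = 1
  0 XOR 1 = 1
  1 XOR 0 = 1
  1 XOR 1 = 0
  1 XOR 1 = 0
  0 XOR 1 = 1
  0 XOR 0 = 0
  1 XOR 0 = 1
  0 XOR 1 = 1
  0 XOR 0 = 0
= 111110010110


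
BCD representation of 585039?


Each digit → 4-bit binary:
  5 → 0101
  8 → 1000
  5 → 0101
  0 → 0000
  3 → 0011
  9 → 1001
= 0101 1000 0101 0000 0011 1001


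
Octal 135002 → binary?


Each octal digit → 3 binary bits:
  1 = 001
  3 = 011
  5 = 101
  0 = 000
  0 = 000
  2 = 010
Concatenate: 001 011 101 000 000 010
= 001011101000000010


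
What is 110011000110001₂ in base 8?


Group into 3-bit groups: 110011000110001
  110 = 6
  011 = 3
  000 = 0
  110 = 6
  001 = 1
= 0o63061


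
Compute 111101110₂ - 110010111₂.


Align and subtract column by column (LSB to MSB, borrowing when needed):
  111101110
- 110010111
  ---------
  col 0: (0 - 0 borrow-in) - 1 → borrow from next column: (0+2) - 1 = 1, borrow out 1
  col 1: (1 - 1 borrow-in) - 1 → borrow from next column: (0+2) - 1 = 1, borrow out 1
  col 2: (1 - 1 borrow-in) - 1 → borrow from next column: (0+2) - 1 = 1, borrow out 1
  col 3: (1 - 1 borrow-in) - 0 → 0 - 0 = 0, borrow out 0
  col 4: (0 - 0 borrow-in) - 1 → borrow from next column: (0+2) - 1 = 1, borrow out 1
  col 5: (1 - 1 borrow-in) - 0 → 0 - 0 = 0, borrow out 0
  col 6: (1 - 0 borrow-in) - 0 → 1 - 0 = 1, borrow out 0
  col 7: (1 - 0 borrow-in) - 1 → 1 - 1 = 0, borrow out 0
  col 8: (1 - 0 borrow-in) - 1 → 1 - 1 = 0, borrow out 0
Reading bits MSB→LSB: 001010111
Strip leading zeros: 1010111
= 1010111


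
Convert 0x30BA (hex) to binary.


Each hex digit → 4 binary bits:
  3 = 0011
  0 = 0000
  B = 1011
  A = 1010
Concatenate: 0011 0000 1011 1010
= 0011000010111010


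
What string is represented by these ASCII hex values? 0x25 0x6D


Codes (hex): 0x25 0x6D
Per-code ASCII lookup:
  0x25 = 37  (special character) → '%'
  0x6D = 109  (range 97-122: lowercase, 109 - 97 = 12) → 'm'
= '%m'


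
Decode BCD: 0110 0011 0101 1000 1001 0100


Each 4-bit group → digit:
  0110 → 6
  0011 → 3
  0101 → 5
  1000 → 8
  1001 → 9
  0100 → 4
= 635894


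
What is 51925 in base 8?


Divide by 8 repeatedly:
51925 ÷ 8 = 6490 remainder 5
6490 ÷ 8 = 811 remainder 2
811 ÷ 8 = 101 remainder 3
101 ÷ 8 = 12 remainder 5
12 ÷ 8 = 1 remainder 4
1 ÷ 8 = 0 remainder 1
Reading remainders bottom-up:
= 0o145325


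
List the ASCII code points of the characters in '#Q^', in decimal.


String: '#Q^'  (3 characters)
Per-character ASCII lookup:
  '#': special character: '#' = 35
  'Q': uppercase starts at 65: 'Q' = 65 + 16 = 81
  '^': special character: '^' = 94
= 35 81 94


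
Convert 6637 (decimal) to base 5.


Divide by 5 repeatedly:
6637 ÷ 5 = 1327 remainder 2
1327 ÷ 5 = 265 remainder 2
265 ÷ 5 = 53 remainder 0
53 ÷ 5 = 10 remainder 3
10 ÷ 5 = 2 remainder 0
2 ÷ 5 = 0 remainder 2
Reading remainders bottom-up:
= 203022


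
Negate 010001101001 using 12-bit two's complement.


Original: 010001101001
Step 1 - Invert all bits: 101110010110
Step 2 - Add 1: 101110010110 + 1
= 101110010111 (represents -1129)


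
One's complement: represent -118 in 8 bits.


Original: 01110110
Invert all bits:
  bit 0: 0 → 1
  bit 1: 1 → 0
  bit 2: 1 → 0
  bit 3: 1 → 0
  bit 4: 0 → 1
  bit 5: 1 → 0
  bit 6: 1 → 0
  bit 7: 0 → 1
= 10001001


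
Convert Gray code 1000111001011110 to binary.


Gray code: 1000111001011110
MSB stays the same: 1
Each subsequent bit = prev_binary XOR current_gray:
  B[1] = 1 XOR 0 = 1
  B[2] = 1 XOR 0 = 1
  B[3] = 1 XOR 0 = 1
  B[4] = 1 XOR 1 = 0
  B[5] = 0 XOR 1 = 1
  B[6] = 1 XOR 1 = 0
  B[7] = 0 XOR 0 = 0
  B[8] = 0 XOR 0 = 0
  B[9] = 0 XOR 1 = 1
  B[10] = 1 XOR 0 = 1
  B[11] = 1 XOR 1 = 0
  B[12] = 0 XOR 1 = 1
  B[13] = 1 XOR 1 = 0
  B[14] = 0 XOR 1 = 1
  B[15] = 1 XOR 0 = 1
= 1111010001101011 (62571 decimal)


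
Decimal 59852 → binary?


Divide by 2 repeatedly:
59852 ÷ 2 = 29926 remainder 0
29926 ÷ 2 = 14963 remainder 0
14963 ÷ 2 = 7481 remainder 1
7481 ÷ 2 = 3740 remainder 1
3740 ÷ 2 = 1870 remainder 0
1870 ÷ 2 = 935 remainder 0
935 ÷ 2 = 467 remainder 1
467 ÷ 2 = 233 remainder 1
233 ÷ 2 = 116 remainder 1
116 ÷ 2 = 58 remainder 0
58 ÷ 2 = 29 remainder 0
29 ÷ 2 = 14 remainder 1
14 ÷ 2 = 7 remainder 0
7 ÷ 2 = 3 remainder 1
3 ÷ 2 = 1 remainder 1
1 ÷ 2 = 0 remainder 1
Reading remainders bottom-up:
= 1110100111001100


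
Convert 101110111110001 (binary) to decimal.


Positional values:
Bit 0: 1 × 2^0 = 1
Bit 4: 1 × 2^4 = 16
Bit 5: 1 × 2^5 = 32
Bit 6: 1 × 2^6 = 64
Bit 7: 1 × 2^7 = 128
Bit 8: 1 × 2^8 = 256
Bit 10: 1 × 2^10 = 1024
Bit 11: 1 × 2^11 = 2048
Bit 12: 1 × 2^12 = 4096
Bit 14: 1 × 2^14 = 16384
Sum = 1 + 16 + 32 + 64 + 128 + 256 + 1024 + 2048 + 4096 + 16384
= 24049


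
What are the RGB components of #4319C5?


Hex: #4319C5
R = 43₁₆ = 67
G = 19₁₆ = 25
B = C5₁₆ = 197
= RGB(67, 25, 197)


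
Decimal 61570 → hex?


Divide by 16 repeatedly:
61570 ÷ 16 = 3848 remainder 2 (2)
3848 ÷ 16 = 240 remainder 8 (8)
240 ÷ 16 = 15 remainder 0 (0)
15 ÷ 16 = 0 remainder 15 (F)
Reading remainders bottom-up:
= 0xF082


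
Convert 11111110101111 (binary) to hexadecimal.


Group into 4-bit nibbles: 0011111110101111
  0011 = 3
  1111 = F
  1010 = A
  1111 = F
= 0x3FAF


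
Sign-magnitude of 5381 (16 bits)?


Sign bit: 0 (positive)
Magnitude: 5381 = 001010100000101
= 0001010100000101


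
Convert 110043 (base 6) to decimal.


Positional values (base 6):
  3 × 6^0 = 3 × 1 = 3
  4 × 6^1 = 4 × 6 = 24
  0 × 6^2 = 0 × 36 = 0
  0 × 6^3 = 0 × 216 = 0
  1 × 6^4 = 1 × 1296 = 1296
  1 × 6^5 = 1 × 7776 = 7776
Sum = 3 + 24 + 0 + 0 + 1296 + 7776
= 9099


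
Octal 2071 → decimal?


Positional values:
Position 0: 1 × 8^0 = 1
Position 1: 7 × 8^1 = 56
Position 2: 0 × 8^2 = 0
Position 3: 2 × 8^3 = 1024
Sum = 1 + 56 + 0 + 1024
= 1081


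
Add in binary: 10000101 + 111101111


Align and add column by column (LSB to MSB, carry propagating):
  0010000101
+ 0111101111
  ----------
  col 0: 1 + 1 + 0 (carry in) = 2 → bit 0, carry out 1
  col 1: 0 + 1 + 1 (carry in) = 2 → bit 0, carry out 1
  col 2: 1 + 1 + 1 (carry in) = 3 → bit 1, carry out 1
  col 3: 0 + 1 + 1 (carry in) = 2 → bit 0, carry out 1
  col 4: 0 + 0 + 1 (carry in) = 1 → bit 1, carry out 0
  col 5: 0 + 1 + 0 (carry in) = 1 → bit 1, carry out 0
  col 6: 0 + 1 + 0 (carry in) = 1 → bit 1, carry out 0
  col 7: 1 + 1 + 0 (carry in) = 2 → bit 0, carry out 1
  col 8: 0 + 1 + 1 (carry in) = 2 → bit 0, carry out 1
  col 9: 0 + 0 + 1 (carry in) = 1 → bit 1, carry out 0
Reading bits MSB→LSB: 1001110100
Strip leading zeros: 1001110100
= 1001110100


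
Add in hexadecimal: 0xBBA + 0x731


Align and add column by column (LSB to MSB, each column mod 16 with carry):
  0BBA
+ 0731
  ----
  col 0: A(10) + 1(1) + 0 (carry in) = 11 → B(11), carry out 0
  col 1: B(11) + 3(3) + 0 (carry in) = 14 → E(14), carry out 0
  col 2: B(11) + 7(7) + 0 (carry in) = 18 → 2(2), carry out 1
  col 3: 0(0) + 0(0) + 1 (carry in) = 1 → 1(1), carry out 0
Reading digits MSB→LSB: 12EB
Strip leading zeros: 12EB
= 0x12EB


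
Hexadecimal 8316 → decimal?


Positional values:
Position 0: 6 × 16^0 = 6 × 1 = 6
Position 1: 1 × 16^1 = 1 × 16 = 16
Position 2: 3 × 16^2 = 3 × 256 = 768
Position 3: 8 × 16^3 = 8 × 4096 = 32768
Sum = 6 + 16 + 768 + 32768
= 33558


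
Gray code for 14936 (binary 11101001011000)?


Binary: 11101001011000
Gray code: G = B XOR (B >> 1)
B >> 1 = 01110100101100
11101001011000 XOR 01110100101100:
  1 XOR 0 = 1
  1 XOR 1 = 0
  1 XOR 1 = 0
  0 XOR 1 = 1
  1 XOR 0 = 1
  0 XOR 1 = 1
  0 XOR 0 = 0
  1 XOR 0 = 1
  0 XOR 1 = 1
  1 XOR 0 = 1
  1 XOR 1 = 0
  0 XOR 1 = 1
  0 XOR 0 = 0
  0 XOR 0 = 0
= 10011101110100


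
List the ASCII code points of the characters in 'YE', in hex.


String: 'YE'  (2 characters)
Per-character ASCII lookup:
  'Y': uppercase starts at 65: 'Y' = 65 + 24 = 89 → 0x59
  'E': uppercase starts at 65: 'E' = 65 + 4 = 69 → 0x45
= 0x59 0x45


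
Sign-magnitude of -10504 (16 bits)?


Sign bit: 1 (negative)
Magnitude: 10504 = 010100100001000
= 1010100100001000


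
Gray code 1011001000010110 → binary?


Gray code: 1011001000010110
MSB stays the same: 1
Each subsequent bit = prev_binary XOR current_gray:
  B[1] = 1 XOR 0 = 1
  B[2] = 1 XOR 1 = 0
  B[3] = 0 XOR 1 = 1
  B[4] = 1 XOR 0 = 1
  B[5] = 1 XOR 0 = 1
  B[6] = 1 XOR 1 = 0
  B[7] = 0 XOR 0 = 0
  B[8] = 0 XOR 0 = 0
  B[9] = 0 XOR 0 = 0
  B[10] = 0 XOR 0 = 0
  B[11] = 0 XOR 1 = 1
  B[12] = 1 XOR 0 = 1
  B[13] = 1 XOR 1 = 0
  B[14] = 0 XOR 1 = 1
  B[15] = 1 XOR 0 = 1
= 1101110000011011 (56347 decimal)


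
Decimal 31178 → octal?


Divide by 8 repeatedly:
31178 ÷ 8 = 3897 remainder 2
3897 ÷ 8 = 487 remainder 1
487 ÷ 8 = 60 remainder 7
60 ÷ 8 = 7 remainder 4
7 ÷ 8 = 0 remainder 7
Reading remainders bottom-up:
= 0o74712


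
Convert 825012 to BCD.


Each digit → 4-bit binary:
  8 → 1000
  2 → 0010
  5 → 0101
  0 → 0000
  1 → 0001
  2 → 0010
= 1000 0010 0101 0000 0001 0010


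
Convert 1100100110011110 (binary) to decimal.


Positional values:
Bit 1: 1 × 2^1 = 2
Bit 2: 1 × 2^2 = 4
Bit 3: 1 × 2^3 = 8
Bit 4: 1 × 2^4 = 16
Bit 7: 1 × 2^7 = 128
Bit 8: 1 × 2^8 = 256
Bit 11: 1 × 2^11 = 2048
Bit 14: 1 × 2^14 = 16384
Bit 15: 1 × 2^15 = 32768
Sum = 2 + 4 + 8 + 16 + 128 + 256 + 2048 + 16384 + 32768
= 51614


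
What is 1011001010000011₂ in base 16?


Group into 4-bit nibbles: 1011001010000011
  1011 = B
  0010 = 2
  1000 = 8
  0011 = 3
= 0xB283


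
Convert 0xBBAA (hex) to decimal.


Positional values:
Position 0: A × 16^0 = 10 × 1 = 10
Position 1: A × 16^1 = 10 × 16 = 160
Position 2: B × 16^2 = 11 × 256 = 2816
Position 3: B × 16^3 = 11 × 4096 = 45056
Sum = 10 + 160 + 2816 + 45056
= 48042


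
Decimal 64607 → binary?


Divide by 2 repeatedly:
64607 ÷ 2 = 32303 remainder 1
32303 ÷ 2 = 16151 remainder 1
16151 ÷ 2 = 8075 remainder 1
8075 ÷ 2 = 4037 remainder 1
4037 ÷ 2 = 2018 remainder 1
2018 ÷ 2 = 1009 remainder 0
1009 ÷ 2 = 504 remainder 1
504 ÷ 2 = 252 remainder 0
252 ÷ 2 = 126 remainder 0
126 ÷ 2 = 63 remainder 0
63 ÷ 2 = 31 remainder 1
31 ÷ 2 = 15 remainder 1
15 ÷ 2 = 7 remainder 1
7 ÷ 2 = 3 remainder 1
3 ÷ 2 = 1 remainder 1
1 ÷ 2 = 0 remainder 1
Reading remainders bottom-up:
= 1111110001011111


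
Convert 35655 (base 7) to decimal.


Positional values (base 7):
  5 × 7^0 = 5 × 1 = 5
  5 × 7^1 = 5 × 7 = 35
  6 × 7^2 = 6 × 49 = 294
  5 × 7^3 = 5 × 343 = 1715
  3 × 7^4 = 3 × 2401 = 7203
Sum = 5 + 35 + 294 + 1715 + 7203
= 9252


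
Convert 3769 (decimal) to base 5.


Divide by 5 repeatedly:
3769 ÷ 5 = 753 remainder 4
753 ÷ 5 = 150 remainder 3
150 ÷ 5 = 30 remainder 0
30 ÷ 5 = 6 remainder 0
6 ÷ 5 = 1 remainder 1
1 ÷ 5 = 0 remainder 1
Reading remainders bottom-up:
= 110034


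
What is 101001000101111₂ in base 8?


Group into 3-bit groups: 101001000101111
  101 = 5
  001 = 1
  000 = 0
  101 = 5
  111 = 7
= 0o51057


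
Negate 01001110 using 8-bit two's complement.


Original: 01001110
Step 1 - Invert all bits: 10110001
Step 2 - Add 1: 10110001 + 1
= 10110010 (represents -78)


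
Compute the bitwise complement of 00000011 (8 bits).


Original: 00000011
Invert all bits:
  bit 0: 0 → 1
  bit 1: 0 → 1
  bit 2: 0 → 1
  bit 3: 0 → 1
  bit 4: 0 → 1
  bit 5: 0 → 1
  bit 6: 1 → 0
  bit 7: 1 → 0
= 11111100


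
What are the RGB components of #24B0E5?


Hex: #24B0E5
R = 24₁₆ = 36
G = B0₁₆ = 176
B = E5₁₆ = 229
= RGB(36, 176, 229)


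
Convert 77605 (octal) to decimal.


Positional values:
Position 0: 5 × 8^0 = 5
Position 1: 0 × 8^1 = 0
Position 2: 6 × 8^2 = 384
Position 3: 7 × 8^3 = 3584
Position 4: 7 × 8^4 = 28672
Sum = 5 + 0 + 384 + 3584 + 28672
= 32645


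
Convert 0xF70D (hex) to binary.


Each hex digit → 4 binary bits:
  F = 1111
  7 = 0111
  0 = 0000
  D = 1101
Concatenate: 1111 0111 0000 1101
= 1111011100001101


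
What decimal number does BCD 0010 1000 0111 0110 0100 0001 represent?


Each 4-bit group → digit:
  0010 → 2
  1000 → 8
  0111 → 7
  0110 → 6
  0100 → 4
  0001 → 1
= 287641


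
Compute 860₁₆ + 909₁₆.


Align and add column by column (LSB to MSB, each column mod 16 with carry):
  0860
+ 0909
  ----
  col 0: 0(0) + 9(9) + 0 (carry in) = 9 → 9(9), carry out 0
  col 1: 6(6) + 0(0) + 0 (carry in) = 6 → 6(6), carry out 0
  col 2: 8(8) + 9(9) + 0 (carry in) = 17 → 1(1), carry out 1
  col 3: 0(0) + 0(0) + 1 (carry in) = 1 → 1(1), carry out 0
Reading digits MSB→LSB: 1169
Strip leading zeros: 1169
= 0x1169


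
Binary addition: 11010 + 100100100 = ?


Align and add column by column (LSB to MSB, carry propagating):
  0000011010
+ 0100100100
  ----------
  col 0: 0 + 0 + 0 (carry in) = 0 → bit 0, carry out 0
  col 1: 1 + 0 + 0 (carry in) = 1 → bit 1, carry out 0
  col 2: 0 + 1 + 0 (carry in) = 1 → bit 1, carry out 0
  col 3: 1 + 0 + 0 (carry in) = 1 → bit 1, carry out 0
  col 4: 1 + 0 + 0 (carry in) = 1 → bit 1, carry out 0
  col 5: 0 + 1 + 0 (carry in) = 1 → bit 1, carry out 0
  col 6: 0 + 0 + 0 (carry in) = 0 → bit 0, carry out 0
  col 7: 0 + 0 + 0 (carry in) = 0 → bit 0, carry out 0
  col 8: 0 + 1 + 0 (carry in) = 1 → bit 1, carry out 0
  col 9: 0 + 0 + 0 (carry in) = 0 → bit 0, carry out 0
Reading bits MSB→LSB: 0100111110
Strip leading zeros: 100111110
= 100111110
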